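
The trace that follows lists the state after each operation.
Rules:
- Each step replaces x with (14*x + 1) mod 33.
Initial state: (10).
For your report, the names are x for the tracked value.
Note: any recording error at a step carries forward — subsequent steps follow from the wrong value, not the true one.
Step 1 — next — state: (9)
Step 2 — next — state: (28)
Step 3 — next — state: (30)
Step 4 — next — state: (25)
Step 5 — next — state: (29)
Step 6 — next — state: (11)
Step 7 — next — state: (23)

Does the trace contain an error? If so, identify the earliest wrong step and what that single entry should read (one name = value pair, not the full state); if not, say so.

Recomputing the run from the initial state:
step 1: x = 9
step 2: x = 28
step 3: x = 30
step 4: x = 25
step 5: x = 21
step 6: x = 31
step 7: x = 6
The first disagreement with the trace is at step 5, where the value should be x = 21.

step 5, x = 21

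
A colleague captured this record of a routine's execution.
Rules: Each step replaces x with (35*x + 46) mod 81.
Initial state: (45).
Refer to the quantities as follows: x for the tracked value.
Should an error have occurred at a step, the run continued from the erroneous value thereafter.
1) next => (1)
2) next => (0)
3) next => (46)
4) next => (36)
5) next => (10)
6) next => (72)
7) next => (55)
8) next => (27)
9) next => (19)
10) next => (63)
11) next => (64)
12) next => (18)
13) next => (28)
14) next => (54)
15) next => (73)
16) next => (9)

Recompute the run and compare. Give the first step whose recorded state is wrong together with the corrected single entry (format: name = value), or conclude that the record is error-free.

step 1: x = (35*45 + 46) mod 81 = 1 -> matches
step 2: x = (35*1 + 46) mod 81 = 0 -> same as recorded
step 3: x = (35*0 + 46) mod 81 = 46 -> no discrepancy
step 4: x = (35*46 + 46) mod 81 = 36 -> consistent with the record
step 5: x = (35*36 + 46) mod 81 = 10 -> verified
step 6: x = (35*10 + 46) mod 81 = 72 -> confirmed correct
step 7: x = (35*72 + 46) mod 81 = 55 -> same as recorded
step 8: x = (35*55 + 46) mod 81 = 27 -> checks out
step 9: x = (35*27 + 46) mod 81 = 19 -> consistent with the record
step 10: x = (35*19 + 46) mod 81 = 63 -> same as recorded
step 11: x = (35*63 + 46) mod 81 = 64 -> confirmed correct
step 12: x = (35*64 + 46) mod 81 = 18 -> same as recorded
step 13: x = (35*18 + 46) mod 81 = 28 -> exactly as logged
step 14: x = (35*28 + 46) mod 81 = 54 -> same as recorded
step 15: x = (35*54 + 46) mod 81 = 73 -> no discrepancy
step 16: x = (35*73 + 46) mod 81 = 9 -> no discrepancy
The recomputation confirms every line.

no error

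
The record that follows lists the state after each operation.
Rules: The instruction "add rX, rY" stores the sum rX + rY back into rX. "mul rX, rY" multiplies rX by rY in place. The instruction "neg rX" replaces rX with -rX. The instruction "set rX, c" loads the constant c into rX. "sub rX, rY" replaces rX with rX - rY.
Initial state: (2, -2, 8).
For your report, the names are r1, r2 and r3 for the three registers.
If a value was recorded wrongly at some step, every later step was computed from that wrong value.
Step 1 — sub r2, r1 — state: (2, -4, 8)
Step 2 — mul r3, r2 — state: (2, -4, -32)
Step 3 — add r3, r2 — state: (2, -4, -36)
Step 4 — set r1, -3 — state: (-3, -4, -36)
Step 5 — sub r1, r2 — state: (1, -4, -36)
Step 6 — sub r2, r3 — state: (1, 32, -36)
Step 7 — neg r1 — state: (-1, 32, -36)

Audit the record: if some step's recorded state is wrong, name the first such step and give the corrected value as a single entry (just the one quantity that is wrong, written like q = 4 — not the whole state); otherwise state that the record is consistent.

Recomputing the run from the initial state:
step 1: r1 = 2, r2 = -4, r3 = 8
step 2: r1 = 2, r2 = -4, r3 = -32
step 3: r1 = 2, r2 = -4, r3 = -36
step 4: r1 = -3, r2 = -4, r3 = -36
step 5: r1 = 1, r2 = -4, r3 = -36
step 6: r1 = 1, r2 = 32, r3 = -36
step 7: r1 = -1, r2 = 32, r3 = -36
This matches the record at every step.

no error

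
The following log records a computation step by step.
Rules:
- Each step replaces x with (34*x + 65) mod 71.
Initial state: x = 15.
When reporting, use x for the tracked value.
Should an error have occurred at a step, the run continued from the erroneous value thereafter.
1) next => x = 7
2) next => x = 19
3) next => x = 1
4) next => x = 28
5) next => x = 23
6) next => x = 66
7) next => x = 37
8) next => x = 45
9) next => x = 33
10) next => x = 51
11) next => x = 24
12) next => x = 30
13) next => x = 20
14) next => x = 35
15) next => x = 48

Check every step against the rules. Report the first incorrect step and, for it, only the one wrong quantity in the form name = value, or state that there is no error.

1. x = (34*15 + 65) mod 71 = 7 (agrees with the log)
2. x = (34*7 + 65) mod 71 = 19 (no discrepancy)
3. x = (34*19 + 65) mod 71 = 1 (matches)
4. x = (34*1 + 65) mod 71 = 28 (same as recorded)
5. x = (34*28 + 65) mod 71 = 23 (exactly as logged)
6. x = (34*23 + 65) mod 71 = 66 (in agreement)
7. x = (34*66 + 65) mod 71 = 37 (same as recorded)
8. x = (34*37 + 65) mod 71 = 45 (consistent with the log)
9. x = (34*45 + 65) mod 71 = 33 (no discrepancy)
10. x = (34*33 + 65) mod 71 = 51 (agrees with the log)
11. x = (34*51 + 65) mod 71 = 24 (exactly as logged)
12. x = (34*24 + 65) mod 71 = 29 (a discrepancy with the log)
That makes step 12 the first incorrect line — x = 29 is what it should show.

step 12, x = 29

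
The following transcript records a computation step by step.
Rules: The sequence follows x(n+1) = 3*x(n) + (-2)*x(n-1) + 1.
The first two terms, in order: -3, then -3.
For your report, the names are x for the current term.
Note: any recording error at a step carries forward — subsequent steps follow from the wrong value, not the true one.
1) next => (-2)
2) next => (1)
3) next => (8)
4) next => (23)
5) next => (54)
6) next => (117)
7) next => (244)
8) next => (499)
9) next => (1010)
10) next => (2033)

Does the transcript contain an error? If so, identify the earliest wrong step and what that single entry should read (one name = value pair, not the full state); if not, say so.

no error

step 1: x = 3*(-3) + (-2)*(-3) + (1) = -2 -> no discrepancy
step 2: x = 3*(-2) + (-2)*(-3) + (1) = 1 -> same as recorded
step 3: x = 3*(1) + (-2)*(-2) + (1) = 8 -> no discrepancy
step 4: x = 3*(8) + (-2)*(1) + (1) = 23 -> in agreement
step 5: x = 3*(23) + (-2)*(8) + (1) = 54 -> verified
step 6: x = 3*(54) + (-2)*(23) + (1) = 117 -> in agreement
step 7: x = 3*(117) + (-2)*(54) + (1) = 244 -> matches
step 8: x = 3*(244) + (-2)*(117) + (1) = 499 -> verified
step 9: x = 3*(499) + (-2)*(244) + (1) = 1010 -> matches
step 10: x = 3*(1010) + (-2)*(499) + (1) = 2033 -> checks out
All steps check out; nothing to correct.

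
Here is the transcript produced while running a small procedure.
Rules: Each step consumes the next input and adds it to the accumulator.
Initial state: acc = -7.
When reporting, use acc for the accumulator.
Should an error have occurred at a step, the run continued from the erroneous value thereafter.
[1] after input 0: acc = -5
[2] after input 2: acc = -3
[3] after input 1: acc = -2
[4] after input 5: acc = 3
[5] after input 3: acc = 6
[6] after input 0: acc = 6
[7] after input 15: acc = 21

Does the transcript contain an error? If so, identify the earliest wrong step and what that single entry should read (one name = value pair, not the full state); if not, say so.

step 1, acc = -7

Recomputing the run from the initial state:
step 1: acc = -7
step 2: acc = -5
step 3: acc = -4
step 4: acc = 1
step 5: acc = 4
step 6: acc = 4
step 7: acc = 19
The first disagreement with the transcript is at step 1, where the value should be acc = -7.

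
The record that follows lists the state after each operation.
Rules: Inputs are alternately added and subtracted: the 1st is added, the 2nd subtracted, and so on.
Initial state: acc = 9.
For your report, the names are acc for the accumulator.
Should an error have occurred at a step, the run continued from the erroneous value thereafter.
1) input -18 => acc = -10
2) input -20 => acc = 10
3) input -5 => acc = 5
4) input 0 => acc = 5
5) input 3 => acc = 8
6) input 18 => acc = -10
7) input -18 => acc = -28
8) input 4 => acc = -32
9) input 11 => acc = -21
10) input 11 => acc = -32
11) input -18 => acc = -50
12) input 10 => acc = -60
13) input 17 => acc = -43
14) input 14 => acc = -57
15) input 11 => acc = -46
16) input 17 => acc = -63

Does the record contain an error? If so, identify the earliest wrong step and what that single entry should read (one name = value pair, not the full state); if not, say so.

step 1, acc = -9

Recomputing the run from the initial state:
step 1: acc = -9
step 2: acc = 11
step 3: acc = 6
step 4: acc = 6
step 5: acc = 9
step 6: acc = -9
step 7: acc = -27
step 8: acc = -31
step 9: acc = -20
step 10: acc = -31
step 11: acc = -49
step 12: acc = -59
step 13: acc = -42
step 14: acc = -56
step 15: acc = -45
step 16: acc = -62
The first disagreement with the record is at step 1, where the value should be acc = -9.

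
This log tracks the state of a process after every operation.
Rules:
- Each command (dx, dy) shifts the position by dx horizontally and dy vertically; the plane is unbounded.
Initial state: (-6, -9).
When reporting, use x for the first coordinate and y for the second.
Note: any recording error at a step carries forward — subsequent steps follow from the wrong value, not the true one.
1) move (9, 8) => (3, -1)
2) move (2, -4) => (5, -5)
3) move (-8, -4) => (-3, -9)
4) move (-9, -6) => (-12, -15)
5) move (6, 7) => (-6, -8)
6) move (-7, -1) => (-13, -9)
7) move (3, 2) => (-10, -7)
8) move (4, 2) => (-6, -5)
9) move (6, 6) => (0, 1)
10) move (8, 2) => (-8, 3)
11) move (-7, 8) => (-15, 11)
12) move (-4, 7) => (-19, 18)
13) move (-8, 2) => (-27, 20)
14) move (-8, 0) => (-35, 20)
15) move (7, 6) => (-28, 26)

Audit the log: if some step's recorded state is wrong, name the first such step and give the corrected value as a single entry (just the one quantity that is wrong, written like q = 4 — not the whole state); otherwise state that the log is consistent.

step 10, x = 8

1. x = -6 + (9) = 3, y = -9 + (8) = -1 (no discrepancy)
2. x = 3 + (2) = 5, y = -1 + (-4) = -5 (matches)
3. x = 5 + (-8) = -3, y = -5 + (-4) = -9 (consistent with the log)
4. x = -3 + (-9) = -12, y = -9 + (-6) = -15 (in agreement)
5. x = -12 + (6) = -6, y = -15 + (7) = -8 (same as recorded)
6. x = -6 + (-7) = -13, y = -8 + (-1) = -9 (matches)
7. x = -13 + (3) = -10, y = -9 + (2) = -7 (agrees with the log)
8. x = -10 + (4) = -6, y = -7 + (2) = -5 (consistent with the log)
9. x = -6 + (6) = 0, y = -5 + (6) = 1 (checks out)
10. x = 0 + (8) = 8, y = 1 + (2) = 3 (the entry is off here)
First deviation found at step 10; the corrected entry is x = 8.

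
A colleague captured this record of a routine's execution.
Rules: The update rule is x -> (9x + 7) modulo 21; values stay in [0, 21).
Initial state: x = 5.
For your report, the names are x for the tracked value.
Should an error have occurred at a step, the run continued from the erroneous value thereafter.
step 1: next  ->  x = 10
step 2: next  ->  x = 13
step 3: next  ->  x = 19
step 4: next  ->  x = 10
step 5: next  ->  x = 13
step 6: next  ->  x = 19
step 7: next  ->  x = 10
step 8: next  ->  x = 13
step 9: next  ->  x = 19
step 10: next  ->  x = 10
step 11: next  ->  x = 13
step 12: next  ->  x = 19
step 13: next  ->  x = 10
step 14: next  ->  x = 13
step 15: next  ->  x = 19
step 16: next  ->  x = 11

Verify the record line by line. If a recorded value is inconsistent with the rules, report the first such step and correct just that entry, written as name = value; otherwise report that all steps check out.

1. x = (9*5 + 7) mod 21 = 10 (same as recorded)
2. x = (9*10 + 7) mod 21 = 13 (exactly as logged)
3. x = (9*13 + 7) mod 21 = 19 (consistent with the record)
4. x = (9*19 + 7) mod 21 = 10 (consistent with the record)
5. x = (9*10 + 7) mod 21 = 13 (no discrepancy)
6. x = (9*13 + 7) mod 21 = 19 (no discrepancy)
7. x = (9*19 + 7) mod 21 = 10 (in agreement)
8. x = (9*10 + 7) mod 21 = 13 (exactly as logged)
9. x = (9*13 + 7) mod 21 = 19 (exactly as logged)
10. x = (9*19 + 7) mod 21 = 10 (in agreement)
11. x = (9*10 + 7) mod 21 = 13 (consistent with the record)
12. x = (9*13 + 7) mod 21 = 19 (verified)
13. x = (9*19 + 7) mod 21 = 10 (matches)
14. x = (9*10 + 7) mod 21 = 13 (agrees with the record)
15. x = (9*13 + 7) mod 21 = 19 (exactly as logged)
16. x = (9*19 + 7) mod 21 = 10 (not what was recorded)
So the first discrepancy is step 16, where the right value is x = 10.

step 16, x = 10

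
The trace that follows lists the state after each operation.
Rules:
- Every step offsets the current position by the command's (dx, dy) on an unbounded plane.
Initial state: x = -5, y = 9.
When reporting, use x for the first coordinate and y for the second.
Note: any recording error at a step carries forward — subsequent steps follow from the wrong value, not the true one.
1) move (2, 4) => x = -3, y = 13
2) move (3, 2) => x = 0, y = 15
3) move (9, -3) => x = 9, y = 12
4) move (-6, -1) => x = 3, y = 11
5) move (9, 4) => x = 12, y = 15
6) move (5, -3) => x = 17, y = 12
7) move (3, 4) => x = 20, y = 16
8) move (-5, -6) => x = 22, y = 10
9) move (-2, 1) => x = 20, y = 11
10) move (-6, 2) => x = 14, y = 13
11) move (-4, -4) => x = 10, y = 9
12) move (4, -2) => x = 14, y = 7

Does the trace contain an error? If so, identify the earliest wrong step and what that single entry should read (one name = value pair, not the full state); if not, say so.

step 8, x = 15

step 1: x = -5 + (2) = -3, y = 9 + (4) = 13 -> matches
step 2: x = -3 + (3) = 0, y = 13 + (2) = 15 -> consistent with the trace
step 3: x = 0 + (9) = 9, y = 15 + (-3) = 12 -> same as recorded
step 4: x = 9 + (-6) = 3, y = 12 + (-1) = 11 -> verified
step 5: x = 3 + (9) = 12, y = 11 + (4) = 15 -> checks out
step 6: x = 12 + (5) = 17, y = 15 + (-3) = 12 -> checks out
step 7: x = 17 + (3) = 20, y = 12 + (4) = 16 -> in agreement
step 8: x = 20 + (-5) = 15, y = 16 + (-6) = 10 -> the trace disagrees here
The audit stops at step 8: the recorded entry is wrong and should be x = 15.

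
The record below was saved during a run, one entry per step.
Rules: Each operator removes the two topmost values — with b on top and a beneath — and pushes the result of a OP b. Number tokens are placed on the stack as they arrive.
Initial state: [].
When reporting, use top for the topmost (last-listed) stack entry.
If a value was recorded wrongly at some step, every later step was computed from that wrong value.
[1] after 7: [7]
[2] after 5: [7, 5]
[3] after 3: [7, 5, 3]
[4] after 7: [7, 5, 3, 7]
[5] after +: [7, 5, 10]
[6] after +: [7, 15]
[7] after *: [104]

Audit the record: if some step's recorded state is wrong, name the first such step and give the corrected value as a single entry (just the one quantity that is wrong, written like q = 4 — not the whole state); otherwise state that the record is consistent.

1. push 7: top = 7 (same as recorded)
2. push 5: top = 5 (confirmed correct)
3. push 3: top = 3 (in agreement)
4. push 7: top = 7 (same as recorded)
5. 3 + 7 = 10 (in agreement)
6. 5 + 10 = 15 (consistent with the record)
7. 7 * 15 = 105 (the record disagrees here)
Step 7 is the first one off; corrected, top = 105.

step 7, top = 105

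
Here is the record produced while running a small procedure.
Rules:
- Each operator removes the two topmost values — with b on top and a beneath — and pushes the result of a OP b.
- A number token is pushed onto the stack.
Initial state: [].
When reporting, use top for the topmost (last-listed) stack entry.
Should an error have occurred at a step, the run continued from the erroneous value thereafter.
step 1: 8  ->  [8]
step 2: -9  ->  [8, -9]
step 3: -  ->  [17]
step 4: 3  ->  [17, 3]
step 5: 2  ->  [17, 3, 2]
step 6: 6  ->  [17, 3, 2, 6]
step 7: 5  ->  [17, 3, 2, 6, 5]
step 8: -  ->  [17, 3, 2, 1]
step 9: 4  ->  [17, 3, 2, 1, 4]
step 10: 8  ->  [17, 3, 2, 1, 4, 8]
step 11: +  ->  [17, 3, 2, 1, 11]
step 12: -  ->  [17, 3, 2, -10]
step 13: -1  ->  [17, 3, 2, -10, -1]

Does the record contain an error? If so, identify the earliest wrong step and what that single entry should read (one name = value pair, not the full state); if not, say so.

Step 1: push 8: top = 8 — checks out.
Step 2: push -9: top = -9 — matches.
Step 3: 8 - -9 = 17 — checks out.
Step 4: push 3: top = 3 — consistent with the record.
Step 5: push 2: top = 2 — same as recorded.
Step 6: push 6: top = 6 — no discrepancy.
Step 7: push 5: top = 5 — confirmed correct.
Step 8: 6 - 5 = 1 — same as recorded.
Step 9: push 4: top = 4 — matches.
Step 10: push 8: top = 8 — in agreement.
Step 11: 4 + 8 = 12 — the recorded entry deviates here.
Step 11 is the first one off; corrected, top = 12.

step 11, top = 12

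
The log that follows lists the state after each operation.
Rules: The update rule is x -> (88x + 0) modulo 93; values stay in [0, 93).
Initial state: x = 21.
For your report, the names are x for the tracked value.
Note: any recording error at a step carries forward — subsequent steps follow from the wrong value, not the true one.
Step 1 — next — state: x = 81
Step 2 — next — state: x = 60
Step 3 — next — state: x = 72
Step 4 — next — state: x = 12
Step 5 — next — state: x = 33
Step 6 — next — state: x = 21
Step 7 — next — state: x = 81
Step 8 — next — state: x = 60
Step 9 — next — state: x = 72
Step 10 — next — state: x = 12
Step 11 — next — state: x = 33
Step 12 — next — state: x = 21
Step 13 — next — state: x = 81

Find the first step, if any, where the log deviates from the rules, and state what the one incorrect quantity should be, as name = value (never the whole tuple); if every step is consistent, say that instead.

Step 1: x = (88*21 + 0) mod 93 = 81 — no discrepancy.
Step 2: x = (88*81 + 0) mod 93 = 60 — confirmed correct.
Step 3: x = (88*60 + 0) mod 93 = 72 — consistent with the log.
Step 4: x = (88*72 + 0) mod 93 = 12 — same as recorded.
Step 5: x = (88*12 + 0) mod 93 = 33 — exactly as logged.
Step 6: x = (88*33 + 0) mod 93 = 21 — checks out.
Step 7: x = (88*21 + 0) mod 93 = 81 — no discrepancy.
Step 8: x = (88*81 + 0) mod 93 = 60 — in agreement.
Step 9: x = (88*60 + 0) mod 93 = 72 — same as recorded.
Step 10: x = (88*72 + 0) mod 93 = 12 — exactly as logged.
Step 11: x = (88*12 + 0) mod 93 = 33 — agrees with the log.
Step 12: x = (88*33 + 0) mod 93 = 21 — checks out.
Step 13: x = (88*21 + 0) mod 93 = 81 — verified.
No step deviates from the rules.

no error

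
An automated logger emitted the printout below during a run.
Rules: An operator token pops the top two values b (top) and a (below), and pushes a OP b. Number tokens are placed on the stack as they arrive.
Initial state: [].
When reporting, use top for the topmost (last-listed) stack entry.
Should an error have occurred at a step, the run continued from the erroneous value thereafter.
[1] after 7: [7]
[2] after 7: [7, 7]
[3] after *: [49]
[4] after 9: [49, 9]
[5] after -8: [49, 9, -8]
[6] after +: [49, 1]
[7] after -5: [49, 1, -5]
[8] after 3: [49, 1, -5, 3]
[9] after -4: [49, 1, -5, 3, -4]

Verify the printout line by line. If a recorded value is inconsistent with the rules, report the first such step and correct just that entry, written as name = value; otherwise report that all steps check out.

no error

Recomputing the run from the initial state:
step 1: [7]
step 2: [7, 7]
step 3: [49]
step 4: [49, 9]
step 5: [49, 9, -8]
step 6: [49, 1]
step 7: [49, 1, -5]
step 8: [49, 1, -5, 3]
step 9: [49, 1, -5, 3, -4]
This matches the printout at every step.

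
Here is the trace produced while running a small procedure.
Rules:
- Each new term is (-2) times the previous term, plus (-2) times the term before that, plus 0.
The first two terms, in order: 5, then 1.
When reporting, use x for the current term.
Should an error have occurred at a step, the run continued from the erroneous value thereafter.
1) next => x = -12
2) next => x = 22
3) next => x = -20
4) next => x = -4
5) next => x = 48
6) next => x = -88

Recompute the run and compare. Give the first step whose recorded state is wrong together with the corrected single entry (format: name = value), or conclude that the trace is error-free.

step 1: x = -2*(1) + (-2)*(5) + (0) = -12 -> checks out
step 2: x = -2*(-12) + (-2)*(1) + (0) = 22 -> same as recorded
step 3: x = -2*(22) + (-2)*(-12) + (0) = -20 -> no discrepancy
step 4: x = -2*(-20) + (-2)*(22) + (0) = -4 -> confirmed correct
step 5: x = -2*(-4) + (-2)*(-20) + (0) = 48 -> checks out
step 6: x = -2*(48) + (-2)*(-4) + (0) = -88 -> in agreement
The recomputation confirms every line.

no error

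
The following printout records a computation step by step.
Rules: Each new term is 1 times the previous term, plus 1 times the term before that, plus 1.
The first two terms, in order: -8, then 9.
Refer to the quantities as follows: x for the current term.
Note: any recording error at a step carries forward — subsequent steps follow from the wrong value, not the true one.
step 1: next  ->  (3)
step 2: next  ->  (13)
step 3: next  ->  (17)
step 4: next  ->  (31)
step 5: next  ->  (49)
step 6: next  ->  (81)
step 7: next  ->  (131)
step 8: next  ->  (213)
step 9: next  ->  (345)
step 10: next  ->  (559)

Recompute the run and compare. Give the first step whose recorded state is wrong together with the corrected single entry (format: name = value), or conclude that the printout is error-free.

1. x = 1*(9) + (1)*(-8) + (1) = 2 (the printout has a different value)
Conclusion: step 1 carries the first error; the entry should be x = 2.

step 1, x = 2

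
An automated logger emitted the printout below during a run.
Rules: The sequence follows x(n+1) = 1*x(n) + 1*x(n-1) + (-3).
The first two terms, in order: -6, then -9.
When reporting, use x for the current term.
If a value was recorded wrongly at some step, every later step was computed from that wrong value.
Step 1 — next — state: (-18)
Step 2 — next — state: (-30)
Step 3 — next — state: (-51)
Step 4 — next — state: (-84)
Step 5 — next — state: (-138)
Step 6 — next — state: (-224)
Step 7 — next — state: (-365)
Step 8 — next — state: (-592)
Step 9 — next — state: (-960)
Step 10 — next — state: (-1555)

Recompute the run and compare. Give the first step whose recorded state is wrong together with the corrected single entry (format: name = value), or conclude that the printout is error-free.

step 6, x = -225

Recomputing the run from the initial state:
step 1: x = -18
step 2: x = -30
step 3: x = -51
step 4: x = -84
step 5: x = -138
step 6: x = -225
step 7: x = -366
step 8: x = -594
step 9: x = -963
step 10: x = -1560
The first disagreement with the printout is at step 6, where the value should be x = -225.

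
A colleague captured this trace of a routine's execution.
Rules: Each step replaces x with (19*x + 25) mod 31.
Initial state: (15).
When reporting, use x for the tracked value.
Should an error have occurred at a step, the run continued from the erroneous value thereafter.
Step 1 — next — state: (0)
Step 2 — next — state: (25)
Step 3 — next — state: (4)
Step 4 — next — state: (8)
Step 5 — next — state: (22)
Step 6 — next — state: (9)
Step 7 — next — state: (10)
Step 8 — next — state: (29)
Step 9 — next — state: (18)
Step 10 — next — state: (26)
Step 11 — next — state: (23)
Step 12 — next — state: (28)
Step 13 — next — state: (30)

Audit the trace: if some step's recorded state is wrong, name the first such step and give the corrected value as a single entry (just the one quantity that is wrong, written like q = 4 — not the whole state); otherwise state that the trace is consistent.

no error

1. x = (19*15 + 25) mod 31 = 0 (same as recorded)
2. x = (19*0 + 25) mod 31 = 25 (same as recorded)
3. x = (19*25 + 25) mod 31 = 4 (verified)
4. x = (19*4 + 25) mod 31 = 8 (no discrepancy)
5. x = (19*8 + 25) mod 31 = 22 (verified)
6. x = (19*22 + 25) mod 31 = 9 (agrees with the trace)
7. x = (19*9 + 25) mod 31 = 10 (same as recorded)
8. x = (19*10 + 25) mod 31 = 29 (verified)
9. x = (19*29 + 25) mod 31 = 18 (checks out)
10. x = (19*18 + 25) mod 31 = 26 (agrees with the trace)
11. x = (19*26 + 25) mod 31 = 23 (confirmed correct)
12. x = (19*23 + 25) mod 31 = 28 (verified)
13. x = (19*28 + 25) mod 31 = 30 (verified)
Each recorded entry agrees with the recomputation.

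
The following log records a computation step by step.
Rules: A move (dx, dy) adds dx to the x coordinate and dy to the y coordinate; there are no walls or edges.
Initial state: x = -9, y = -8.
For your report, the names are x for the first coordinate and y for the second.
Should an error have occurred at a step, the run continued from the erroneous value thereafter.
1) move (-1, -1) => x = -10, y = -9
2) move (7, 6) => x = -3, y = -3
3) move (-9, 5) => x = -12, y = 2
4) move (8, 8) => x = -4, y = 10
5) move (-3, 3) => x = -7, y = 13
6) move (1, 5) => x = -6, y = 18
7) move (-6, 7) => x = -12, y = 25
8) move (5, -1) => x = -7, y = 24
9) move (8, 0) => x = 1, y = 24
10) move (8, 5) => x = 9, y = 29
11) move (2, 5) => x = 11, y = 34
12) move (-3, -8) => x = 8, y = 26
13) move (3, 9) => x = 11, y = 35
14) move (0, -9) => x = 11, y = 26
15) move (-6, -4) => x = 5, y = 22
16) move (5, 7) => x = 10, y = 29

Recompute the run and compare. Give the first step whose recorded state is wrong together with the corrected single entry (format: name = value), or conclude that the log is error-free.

Step 1: x = -9 + (-1) = -10, y = -8 + (-1) = -9 — same as recorded.
Step 2: x = -10 + (7) = -3, y = -9 + (6) = -3 — same as recorded.
Step 3: x = -3 + (-9) = -12, y = -3 + (5) = 2 — no discrepancy.
Step 4: x = -12 + (8) = -4, y = 2 + (8) = 10 — verified.
Step 5: x = -4 + (-3) = -7, y = 10 + (3) = 13 — verified.
Step 6: x = -7 + (1) = -6, y = 13 + (5) = 18 — matches.
Step 7: x = -6 + (-6) = -12, y = 18 + (7) = 25 — verified.
Step 8: x = -12 + (5) = -7, y = 25 + (-1) = 24 — exactly as logged.
Step 9: x = -7 + (8) = 1, y = 24 + (0) = 24 — verified.
Step 10: x = 1 + (8) = 9, y = 24 + (5) = 29 — matches.
Step 11: x = 9 + (2) = 11, y = 29 + (5) = 34 — checks out.
Step 12: x = 11 + (-3) = 8, y = 34 + (-8) = 26 — same as recorded.
Step 13: x = 8 + (3) = 11, y = 26 + (9) = 35 — no discrepancy.
Step 14: x = 11 + (0) = 11, y = 35 + (-9) = 26 — confirmed correct.
Step 15: x = 11 + (-6) = 5, y = 26 + (-4) = 22 — same as recorded.
Step 16: x = 5 + (5) = 10, y = 22 + (7) = 29 — same as recorded.
Every step is consistent.

no error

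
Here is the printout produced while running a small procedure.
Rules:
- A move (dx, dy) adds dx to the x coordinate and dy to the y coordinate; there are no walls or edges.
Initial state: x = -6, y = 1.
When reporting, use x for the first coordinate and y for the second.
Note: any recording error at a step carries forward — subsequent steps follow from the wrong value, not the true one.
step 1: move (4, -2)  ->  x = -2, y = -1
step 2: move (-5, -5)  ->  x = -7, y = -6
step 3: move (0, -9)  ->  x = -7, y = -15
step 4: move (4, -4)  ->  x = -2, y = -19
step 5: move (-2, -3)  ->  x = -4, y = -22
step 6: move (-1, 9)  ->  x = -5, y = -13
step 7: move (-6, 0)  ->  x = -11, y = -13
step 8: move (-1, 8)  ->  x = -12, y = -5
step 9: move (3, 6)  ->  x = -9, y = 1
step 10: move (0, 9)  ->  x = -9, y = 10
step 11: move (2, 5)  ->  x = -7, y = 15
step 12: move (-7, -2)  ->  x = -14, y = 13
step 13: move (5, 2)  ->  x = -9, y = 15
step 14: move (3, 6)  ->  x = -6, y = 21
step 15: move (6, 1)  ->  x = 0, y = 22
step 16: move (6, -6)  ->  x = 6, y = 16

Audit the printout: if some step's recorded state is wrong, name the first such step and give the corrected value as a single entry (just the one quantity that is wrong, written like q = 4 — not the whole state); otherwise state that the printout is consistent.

Recomputing the run from the initial state:
step 1: x = -2, y = -1
step 2: x = -7, y = -6
step 3: x = -7, y = -15
step 4: x = -3, y = -19
step 5: x = -5, y = -22
step 6: x = -6, y = -13
step 7: x = -12, y = -13
step 8: x = -13, y = -5
step 9: x = -10, y = 1
step 10: x = -10, y = 10
step 11: x = -8, y = 15
step 12: x = -15, y = 13
step 13: x = -10, y = 15
step 14: x = -7, y = 21
step 15: x = -1, y = 22
step 16: x = 5, y = 16
The first disagreement with the printout is at step 4, where the value should be x = -3.

step 4, x = -3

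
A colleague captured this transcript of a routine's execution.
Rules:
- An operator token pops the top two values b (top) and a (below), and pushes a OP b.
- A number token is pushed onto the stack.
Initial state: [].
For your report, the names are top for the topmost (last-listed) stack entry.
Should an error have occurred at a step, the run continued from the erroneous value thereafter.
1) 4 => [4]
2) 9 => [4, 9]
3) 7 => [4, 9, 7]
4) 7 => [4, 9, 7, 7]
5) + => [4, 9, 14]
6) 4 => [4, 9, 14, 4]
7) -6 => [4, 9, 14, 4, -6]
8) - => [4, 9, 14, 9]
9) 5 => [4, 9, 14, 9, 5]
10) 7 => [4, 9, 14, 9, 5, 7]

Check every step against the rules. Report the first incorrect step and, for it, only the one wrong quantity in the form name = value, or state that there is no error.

step 8, top = 10

Recomputing the run from the initial state:
step 1: [4]
step 2: [4, 9]
step 3: [4, 9, 7]
step 4: [4, 9, 7, 7]
step 5: [4, 9, 14]
step 6: [4, 9, 14, 4]
step 7: [4, 9, 14, 4, -6]
step 8: [4, 9, 14, 10]
step 9: [4, 9, 14, 10, 5]
step 10: [4, 9, 14, 10, 5, 7]
The first disagreement with the transcript is at step 8, where the value should be top = 10.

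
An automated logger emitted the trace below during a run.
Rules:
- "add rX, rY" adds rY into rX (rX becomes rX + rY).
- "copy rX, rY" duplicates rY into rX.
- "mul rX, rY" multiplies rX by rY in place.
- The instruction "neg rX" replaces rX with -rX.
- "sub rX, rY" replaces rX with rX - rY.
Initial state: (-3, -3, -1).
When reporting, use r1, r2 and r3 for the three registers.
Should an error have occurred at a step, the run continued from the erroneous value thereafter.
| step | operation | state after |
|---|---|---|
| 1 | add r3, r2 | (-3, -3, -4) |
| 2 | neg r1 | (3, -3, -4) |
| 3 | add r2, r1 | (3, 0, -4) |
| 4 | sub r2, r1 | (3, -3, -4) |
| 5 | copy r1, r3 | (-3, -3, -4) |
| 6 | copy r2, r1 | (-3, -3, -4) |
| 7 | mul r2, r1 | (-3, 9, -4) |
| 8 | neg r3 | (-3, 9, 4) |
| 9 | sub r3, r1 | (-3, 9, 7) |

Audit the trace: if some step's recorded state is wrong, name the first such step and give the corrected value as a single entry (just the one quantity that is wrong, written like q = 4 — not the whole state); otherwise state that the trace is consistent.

step 5, r1 = -4

Recomputing the run from the initial state:
step 1: r1 = -3, r2 = -3, r3 = -4
step 2: r1 = 3, r2 = -3, r3 = -4
step 3: r1 = 3, r2 = 0, r3 = -4
step 4: r1 = 3, r2 = -3, r3 = -4
step 5: r1 = -4, r2 = -3, r3 = -4
step 6: r1 = -4, r2 = -4, r3 = -4
step 7: r1 = -4, r2 = 16, r3 = -4
step 8: r1 = -4, r2 = 16, r3 = 4
step 9: r1 = -4, r2 = 16, r3 = 8
The first disagreement with the trace is at step 5, where the value should be r1 = -4.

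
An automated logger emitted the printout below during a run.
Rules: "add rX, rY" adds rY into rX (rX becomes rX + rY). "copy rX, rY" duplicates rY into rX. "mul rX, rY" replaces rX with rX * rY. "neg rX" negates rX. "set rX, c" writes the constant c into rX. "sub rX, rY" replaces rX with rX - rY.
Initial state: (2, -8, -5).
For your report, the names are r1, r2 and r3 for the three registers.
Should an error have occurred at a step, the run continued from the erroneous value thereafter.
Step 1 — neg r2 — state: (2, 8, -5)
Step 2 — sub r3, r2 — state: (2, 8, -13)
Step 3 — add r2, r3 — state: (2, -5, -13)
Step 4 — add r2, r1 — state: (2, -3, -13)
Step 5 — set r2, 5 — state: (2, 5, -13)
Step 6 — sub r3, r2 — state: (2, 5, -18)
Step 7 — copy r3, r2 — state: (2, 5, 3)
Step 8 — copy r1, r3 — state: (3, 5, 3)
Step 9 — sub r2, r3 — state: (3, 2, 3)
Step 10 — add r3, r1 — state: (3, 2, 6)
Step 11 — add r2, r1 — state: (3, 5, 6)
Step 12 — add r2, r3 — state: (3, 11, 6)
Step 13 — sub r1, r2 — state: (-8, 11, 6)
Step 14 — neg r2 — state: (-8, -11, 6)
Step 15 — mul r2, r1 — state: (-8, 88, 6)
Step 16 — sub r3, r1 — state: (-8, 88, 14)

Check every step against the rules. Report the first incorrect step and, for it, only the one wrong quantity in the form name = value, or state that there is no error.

Recomputing the run from the initial state:
step 1: r1 = 2, r2 = 8, r3 = -5
step 2: r1 = 2, r2 = 8, r3 = -13
step 3: r1 = 2, r2 = -5, r3 = -13
step 4: r1 = 2, r2 = -3, r3 = -13
step 5: r1 = 2, r2 = 5, r3 = -13
step 6: r1 = 2, r2 = 5, r3 = -18
step 7: r1 = 2, r2 = 5, r3 = 5
step 8: r1 = 5, r2 = 5, r3 = 5
step 9: r1 = 5, r2 = 0, r3 = 5
step 10: r1 = 5, r2 = 0, r3 = 10
step 11: r1 = 5, r2 = 5, r3 = 10
step 12: r1 = 5, r2 = 15, r3 = 10
step 13: r1 = -10, r2 = 15, r3 = 10
step 14: r1 = -10, r2 = -15, r3 = 10
step 15: r1 = -10, r2 = 150, r3 = 10
step 16: r1 = -10, r2 = 150, r3 = 20
The first disagreement with the printout is at step 7, where the value should be r3 = 5.

step 7, r3 = 5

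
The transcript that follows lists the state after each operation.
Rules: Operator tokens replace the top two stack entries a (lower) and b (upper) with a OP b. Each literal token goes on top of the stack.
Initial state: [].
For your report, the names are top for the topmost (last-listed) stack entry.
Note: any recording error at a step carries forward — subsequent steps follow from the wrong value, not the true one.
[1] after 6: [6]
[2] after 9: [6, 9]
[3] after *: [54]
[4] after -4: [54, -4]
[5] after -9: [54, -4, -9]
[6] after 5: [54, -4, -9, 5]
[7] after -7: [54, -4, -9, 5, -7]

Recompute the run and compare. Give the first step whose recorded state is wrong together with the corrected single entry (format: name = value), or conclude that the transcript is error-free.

Recomputing the run from the initial state:
step 1: [6]
step 2: [6, 9]
step 3: [54]
step 4: [54, -4]
step 5: [54, -4, -9]
step 6: [54, -4, -9, 5]
step 7: [54, -4, -9, 5, -7]
This matches the transcript at every step.

no error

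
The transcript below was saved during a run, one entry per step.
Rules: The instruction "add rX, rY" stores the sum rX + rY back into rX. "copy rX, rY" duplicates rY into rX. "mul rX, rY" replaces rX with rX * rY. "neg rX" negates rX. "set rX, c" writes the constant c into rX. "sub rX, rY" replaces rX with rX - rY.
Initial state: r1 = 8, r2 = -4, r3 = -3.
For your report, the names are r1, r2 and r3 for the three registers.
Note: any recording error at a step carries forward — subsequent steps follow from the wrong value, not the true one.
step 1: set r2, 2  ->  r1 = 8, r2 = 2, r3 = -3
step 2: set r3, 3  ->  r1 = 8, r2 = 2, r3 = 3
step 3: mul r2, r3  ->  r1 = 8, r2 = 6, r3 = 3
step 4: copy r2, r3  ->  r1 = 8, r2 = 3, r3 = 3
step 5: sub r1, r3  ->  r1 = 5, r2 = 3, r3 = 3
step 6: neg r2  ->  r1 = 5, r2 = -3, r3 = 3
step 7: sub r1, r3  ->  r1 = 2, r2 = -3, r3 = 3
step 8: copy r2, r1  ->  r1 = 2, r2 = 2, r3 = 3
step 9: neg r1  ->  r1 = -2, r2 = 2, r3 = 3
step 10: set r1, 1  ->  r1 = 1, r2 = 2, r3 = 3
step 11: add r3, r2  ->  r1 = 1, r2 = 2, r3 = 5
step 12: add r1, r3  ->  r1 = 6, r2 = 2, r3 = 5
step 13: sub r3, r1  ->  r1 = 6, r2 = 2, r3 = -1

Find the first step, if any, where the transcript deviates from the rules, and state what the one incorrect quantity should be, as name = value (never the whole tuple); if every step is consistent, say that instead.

no error

step 1: r2 = 2 -> no discrepancy
step 2: r3 = 3 -> consistent with the transcript
step 3: r2 = 2 * 3 = 6 -> in agreement
step 4: r2 = 3 -> no discrepancy
step 5: r1 = 8 - 3 = 5 -> exactly as logged
step 6: r2 = -(3) = -3 -> in agreement
step 7: r1 = 5 - 3 = 2 -> in agreement
step 8: r2 = 2 -> agrees with the transcript
step 9: r1 = -(2) = -2 -> agrees with the transcript
step 10: r1 = 1 -> agrees with the transcript
step 11: r3 = 3 + 2 = 5 -> exactly as logged
step 12: r1 = 1 + 5 = 6 -> checks out
step 13: r3 = 5 - 6 = -1 -> consistent with the transcript
Every step is consistent.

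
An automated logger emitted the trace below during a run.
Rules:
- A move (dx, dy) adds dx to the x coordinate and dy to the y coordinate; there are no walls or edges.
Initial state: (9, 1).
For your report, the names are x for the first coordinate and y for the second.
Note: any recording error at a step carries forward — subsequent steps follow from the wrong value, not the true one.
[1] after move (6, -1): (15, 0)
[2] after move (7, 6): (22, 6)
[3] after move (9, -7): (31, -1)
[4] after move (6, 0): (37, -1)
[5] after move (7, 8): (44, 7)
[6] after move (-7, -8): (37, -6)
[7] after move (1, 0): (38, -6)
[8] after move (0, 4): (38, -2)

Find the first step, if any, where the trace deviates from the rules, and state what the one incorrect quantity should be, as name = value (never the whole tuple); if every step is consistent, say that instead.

step 1: x = 9 + (6) = 15, y = 1 + (-1) = 0 -> checks out
step 2: x = 15 + (7) = 22, y = 0 + (6) = 6 -> exactly as logged
step 3: x = 22 + (9) = 31, y = 6 + (-7) = -1 -> agrees with the trace
step 4: x = 31 + (6) = 37, y = -1 + (0) = -1 -> verified
step 5: x = 37 + (7) = 44, y = -1 + (8) = 7 -> checks out
step 6: x = 44 + (-7) = 37, y = 7 + (-8) = -1 -> first mismatch against the trace
First deviation found at step 6; the corrected entry is y = -1.

step 6, y = -1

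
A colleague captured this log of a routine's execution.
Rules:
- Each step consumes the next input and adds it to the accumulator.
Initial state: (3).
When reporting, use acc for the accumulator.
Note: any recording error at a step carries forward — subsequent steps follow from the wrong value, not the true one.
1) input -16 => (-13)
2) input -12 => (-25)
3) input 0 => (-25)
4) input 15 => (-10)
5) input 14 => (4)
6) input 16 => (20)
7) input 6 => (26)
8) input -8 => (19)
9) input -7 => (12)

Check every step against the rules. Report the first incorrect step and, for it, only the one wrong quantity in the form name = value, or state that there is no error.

1. acc = 3 + -16 = -13 (confirmed correct)
2. acc = -13 + -12 = -25 (same as recorded)
3. acc = -25 + 0 = -25 (in agreement)
4. acc = -25 + 15 = -10 (exactly as logged)
5. acc = -10 + 14 = 4 (same as recorded)
6. acc = 4 + 16 = 20 (confirmed correct)
7. acc = 20 + 6 = 26 (same as recorded)
8. acc = 26 + -8 = 18 (not what was recorded)
Step 8 is the first one off; corrected, acc = 18.

step 8, acc = 18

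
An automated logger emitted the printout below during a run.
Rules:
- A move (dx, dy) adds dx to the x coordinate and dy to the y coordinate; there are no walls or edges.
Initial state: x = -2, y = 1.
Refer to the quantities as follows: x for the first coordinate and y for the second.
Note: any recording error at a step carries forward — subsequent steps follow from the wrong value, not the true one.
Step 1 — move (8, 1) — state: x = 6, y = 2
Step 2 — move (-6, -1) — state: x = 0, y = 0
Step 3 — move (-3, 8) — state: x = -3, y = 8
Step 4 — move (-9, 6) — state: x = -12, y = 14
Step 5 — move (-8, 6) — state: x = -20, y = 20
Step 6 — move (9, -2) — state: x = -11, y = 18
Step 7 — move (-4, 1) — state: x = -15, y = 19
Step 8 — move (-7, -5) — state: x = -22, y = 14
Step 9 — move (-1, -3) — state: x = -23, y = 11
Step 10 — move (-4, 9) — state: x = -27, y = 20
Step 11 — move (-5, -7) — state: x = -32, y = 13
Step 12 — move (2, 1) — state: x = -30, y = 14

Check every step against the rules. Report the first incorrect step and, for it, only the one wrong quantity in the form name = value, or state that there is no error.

Recomputing the run from the initial state:
step 1: x = 6, y = 2
step 2: x = 0, y = 1
step 3: x = -3, y = 9
step 4: x = -12, y = 15
step 5: x = -20, y = 21
step 6: x = -11, y = 19
step 7: x = -15, y = 20
step 8: x = -22, y = 15
step 9: x = -23, y = 12
step 10: x = -27, y = 21
step 11: x = -32, y = 14
step 12: x = -30, y = 15
The first disagreement with the printout is at step 2, where the value should be y = 1.

step 2, y = 1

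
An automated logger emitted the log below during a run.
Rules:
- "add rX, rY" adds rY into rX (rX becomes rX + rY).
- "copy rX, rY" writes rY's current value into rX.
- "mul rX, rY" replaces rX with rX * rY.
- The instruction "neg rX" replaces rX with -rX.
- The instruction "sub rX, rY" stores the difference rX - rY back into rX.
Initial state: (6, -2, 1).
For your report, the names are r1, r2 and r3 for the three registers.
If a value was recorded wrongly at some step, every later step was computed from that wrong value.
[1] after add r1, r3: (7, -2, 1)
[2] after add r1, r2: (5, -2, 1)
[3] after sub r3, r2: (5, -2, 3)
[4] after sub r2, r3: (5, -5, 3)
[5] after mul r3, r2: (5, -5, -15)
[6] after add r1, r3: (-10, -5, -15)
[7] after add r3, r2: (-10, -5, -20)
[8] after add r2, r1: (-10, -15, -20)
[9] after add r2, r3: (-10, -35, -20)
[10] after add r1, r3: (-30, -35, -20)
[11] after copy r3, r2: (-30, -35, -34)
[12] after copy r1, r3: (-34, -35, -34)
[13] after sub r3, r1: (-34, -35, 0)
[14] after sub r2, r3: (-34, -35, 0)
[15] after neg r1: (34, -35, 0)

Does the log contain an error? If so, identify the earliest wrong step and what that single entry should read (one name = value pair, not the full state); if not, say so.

step 11, r3 = -35

step 1: r1 = 6 + 1 = 7 -> verified
step 2: r1 = 7 + -2 = 5 -> exactly as logged
step 3: r3 = 1 - -2 = 3 -> verified
step 4: r2 = -2 - 3 = -5 -> no discrepancy
step 5: r3 = 3 * -5 = -15 -> checks out
step 6: r1 = 5 + -15 = -10 -> exactly as logged
step 7: r3 = -15 + -5 = -20 -> agrees with the log
step 8: r2 = -5 + -10 = -15 -> agrees with the log
step 9: r2 = -15 + -20 = -35 -> checks out
step 10: r1 = -10 + -20 = -30 -> agrees with the log
step 11: r3 = -35 -> the recorded entry deviates here
The earliest wrong entry is at step 11: it should read r3 = -35.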